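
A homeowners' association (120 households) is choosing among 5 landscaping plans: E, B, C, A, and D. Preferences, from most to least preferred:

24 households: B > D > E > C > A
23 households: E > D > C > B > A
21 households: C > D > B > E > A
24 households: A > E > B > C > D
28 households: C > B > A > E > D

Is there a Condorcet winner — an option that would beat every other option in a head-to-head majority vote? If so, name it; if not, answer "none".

Checking pairwise contests:
B beats E 73–47.
C beats B 72–48.
E beats C 71–49.
E beats A 68–52.
E beats D 75–45.
Every option loses at least one head-to-head, so there is no Condorcet winner.

none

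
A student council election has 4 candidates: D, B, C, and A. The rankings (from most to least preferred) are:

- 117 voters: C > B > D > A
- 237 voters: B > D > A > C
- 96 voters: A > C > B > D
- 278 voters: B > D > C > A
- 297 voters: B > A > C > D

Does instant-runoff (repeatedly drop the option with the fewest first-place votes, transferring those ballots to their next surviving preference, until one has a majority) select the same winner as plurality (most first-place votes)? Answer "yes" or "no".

Instant-runoff — R1 D 0, B 812, C 117, A 96 (B winner). Winner: B.
Plurality — first-place votes: D 0, B 812, C 117, A 96. Winner: B.
The two methods agree.

yes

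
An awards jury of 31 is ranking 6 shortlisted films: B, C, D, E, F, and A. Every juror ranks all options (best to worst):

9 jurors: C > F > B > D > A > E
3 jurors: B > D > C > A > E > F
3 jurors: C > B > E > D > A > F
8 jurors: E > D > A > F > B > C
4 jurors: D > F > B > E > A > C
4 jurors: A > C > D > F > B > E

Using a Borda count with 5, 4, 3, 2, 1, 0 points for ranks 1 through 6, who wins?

D

B: 9·3 + 3·5 + 3·4 + 8·1 + 4·3 + 4·1 = 78
C: 9·5 + 3·3 + 3·5 + 8·0 + 4·0 + 4·4 = 85
D: 9·2 + 3·4 + 3·2 + 8·4 + 4·5 + 4·3 = 100
E: 9·0 + 3·1 + 3·3 + 8·5 + 4·2 + 4·0 = 60
F: 9·4 + 3·0 + 3·0 + 8·2 + 4·4 + 4·2 = 76
A: 9·1 + 3·2 + 3·1 + 8·3 + 4·1 + 4·5 = 66
D has the highest Borda score (100).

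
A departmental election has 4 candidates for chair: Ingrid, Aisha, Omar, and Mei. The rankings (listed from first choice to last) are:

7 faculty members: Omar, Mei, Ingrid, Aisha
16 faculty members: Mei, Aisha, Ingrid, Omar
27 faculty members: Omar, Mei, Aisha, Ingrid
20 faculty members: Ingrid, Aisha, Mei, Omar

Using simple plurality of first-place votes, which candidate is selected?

Omar

First-place votes: Ingrid 20, Aisha 0, Omar 34, Mei 16.
Omar has the most first-place votes.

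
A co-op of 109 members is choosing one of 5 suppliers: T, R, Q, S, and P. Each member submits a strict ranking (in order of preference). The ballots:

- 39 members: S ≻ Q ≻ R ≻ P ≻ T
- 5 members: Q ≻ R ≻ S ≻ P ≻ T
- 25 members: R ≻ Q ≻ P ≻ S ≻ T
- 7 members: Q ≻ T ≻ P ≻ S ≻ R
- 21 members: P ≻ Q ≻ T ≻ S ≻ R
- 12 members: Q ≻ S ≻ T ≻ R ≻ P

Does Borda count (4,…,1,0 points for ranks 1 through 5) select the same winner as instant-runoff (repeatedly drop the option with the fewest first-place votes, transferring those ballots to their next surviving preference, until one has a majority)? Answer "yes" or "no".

Borda — scores: T 87, R 205, Q 351, S 255, P 192. Winner: Q.
Instant-runoff — R1 T 0, R 25, Q 24, S 39, P 21 (T out); R2 R 25, Q 24, S 39, P 21 (P out); R3 R 25, Q 45, S 39 (R out); R4 Q 70, S 39 (Q winner). Winner: Q.
The two methods agree.

yes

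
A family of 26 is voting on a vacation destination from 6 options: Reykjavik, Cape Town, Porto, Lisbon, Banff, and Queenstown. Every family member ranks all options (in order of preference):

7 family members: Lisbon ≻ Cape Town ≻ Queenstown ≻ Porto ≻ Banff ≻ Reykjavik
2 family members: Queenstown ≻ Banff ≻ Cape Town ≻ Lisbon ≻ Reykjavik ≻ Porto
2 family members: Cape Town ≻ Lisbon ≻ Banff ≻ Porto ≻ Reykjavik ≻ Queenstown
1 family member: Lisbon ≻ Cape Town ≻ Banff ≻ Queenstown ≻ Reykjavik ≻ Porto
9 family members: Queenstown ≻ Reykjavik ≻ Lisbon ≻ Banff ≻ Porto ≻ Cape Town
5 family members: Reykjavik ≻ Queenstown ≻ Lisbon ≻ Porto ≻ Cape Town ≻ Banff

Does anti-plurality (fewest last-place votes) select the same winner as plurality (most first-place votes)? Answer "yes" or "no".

no

Anti-plurality — last-place votes: Reykjavik 7, Cape Town 9, Porto 3, Lisbon 0, Banff 5, Queenstown 2. Winner: Lisbon.
Plurality — first-place votes: Reykjavik 5, Cape Town 2, Porto 0, Lisbon 8, Banff 0, Queenstown 11. Winner: Queenstown.
The two methods disagree.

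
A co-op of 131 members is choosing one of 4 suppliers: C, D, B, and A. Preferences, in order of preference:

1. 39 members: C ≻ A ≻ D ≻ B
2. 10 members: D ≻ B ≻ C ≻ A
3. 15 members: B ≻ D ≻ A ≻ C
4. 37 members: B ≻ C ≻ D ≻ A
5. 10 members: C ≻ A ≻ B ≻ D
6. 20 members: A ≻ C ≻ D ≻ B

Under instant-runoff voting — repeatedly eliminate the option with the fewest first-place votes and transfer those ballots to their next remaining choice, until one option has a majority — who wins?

C

Round 1: C 49, D 10, B 52, A 20. Eliminate D.
Round 2: C 49, B 62, A 20. Eliminate A.
Round 3: C 69, B 62. C has a majority.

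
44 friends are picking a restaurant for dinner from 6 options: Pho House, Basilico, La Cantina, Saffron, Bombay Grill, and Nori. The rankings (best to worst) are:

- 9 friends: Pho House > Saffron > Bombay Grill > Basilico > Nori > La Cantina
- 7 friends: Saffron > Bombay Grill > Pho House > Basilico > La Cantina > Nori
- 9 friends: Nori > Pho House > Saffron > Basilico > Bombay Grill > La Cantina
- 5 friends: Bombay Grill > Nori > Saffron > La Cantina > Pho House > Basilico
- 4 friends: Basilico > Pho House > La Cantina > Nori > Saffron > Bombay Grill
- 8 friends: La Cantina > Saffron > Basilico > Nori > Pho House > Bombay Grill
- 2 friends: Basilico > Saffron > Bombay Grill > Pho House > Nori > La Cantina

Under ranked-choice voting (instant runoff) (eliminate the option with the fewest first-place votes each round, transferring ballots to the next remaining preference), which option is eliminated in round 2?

Basilico

Round 1: Pho House 9, Basilico 6, La Cantina 8, Saffron 7, Bombay Grill 5, Nori 9. Eliminate Bombay Grill.
Round 2: Pho House 9, Basilico 6, La Cantina 8, Saffron 7, Nori 14. Eliminate Basilico.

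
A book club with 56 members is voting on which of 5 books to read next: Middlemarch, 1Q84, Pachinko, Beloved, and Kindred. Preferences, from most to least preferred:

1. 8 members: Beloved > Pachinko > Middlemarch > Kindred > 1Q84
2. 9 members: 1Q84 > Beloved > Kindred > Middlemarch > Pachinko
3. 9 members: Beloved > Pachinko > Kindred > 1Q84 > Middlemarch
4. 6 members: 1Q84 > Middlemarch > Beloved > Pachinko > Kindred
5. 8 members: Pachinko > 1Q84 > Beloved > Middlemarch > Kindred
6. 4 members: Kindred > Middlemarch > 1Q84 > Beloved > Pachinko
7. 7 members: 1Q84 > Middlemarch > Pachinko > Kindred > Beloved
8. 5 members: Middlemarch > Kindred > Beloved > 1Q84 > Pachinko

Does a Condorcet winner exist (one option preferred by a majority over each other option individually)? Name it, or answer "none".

1Q84

1Q84 vs Middlemarch: 39–17 for 1Q84.
1Q84 vs Pachinko: 31–25 for 1Q84.
1Q84 vs Beloved: 34–22 for 1Q84.
1Q84 vs Kindred: 30–26 for 1Q84.
1Q84 beats every other option head-to-head.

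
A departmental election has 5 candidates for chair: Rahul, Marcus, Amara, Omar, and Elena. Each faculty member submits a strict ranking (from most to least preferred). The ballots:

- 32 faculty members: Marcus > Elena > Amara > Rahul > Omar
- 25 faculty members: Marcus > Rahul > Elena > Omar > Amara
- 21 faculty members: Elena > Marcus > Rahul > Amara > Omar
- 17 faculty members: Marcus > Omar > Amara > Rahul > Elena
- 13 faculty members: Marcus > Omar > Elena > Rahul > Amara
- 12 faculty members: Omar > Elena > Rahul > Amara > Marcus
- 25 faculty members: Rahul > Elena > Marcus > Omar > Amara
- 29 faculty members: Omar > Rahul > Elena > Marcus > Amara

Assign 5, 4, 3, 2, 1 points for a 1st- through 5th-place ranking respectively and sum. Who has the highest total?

Rahul: 32·2 + 25·4 + 21·3 + 17·2 + 13·2 + 12·3 + 25·5 + 29·4 = 564
Marcus: 32·5 + 25·5 + 21·4 + 17·5 + 13·5 + 12·1 + 25·3 + 29·2 = 664
Amara: 32·3 + 25·1 + 21·2 + 17·3 + 13·1 + 12·2 + 25·1 + 29·1 = 305
Omar: 32·1 + 25·2 + 21·1 + 17·4 + 13·4 + 12·5 + 25·2 + 29·5 = 478
Elena: 32·4 + 25·3 + 21·5 + 17·1 + 13·3 + 12·4 + 25·4 + 29·3 = 599
Marcus has the highest Borda score (664).

Marcus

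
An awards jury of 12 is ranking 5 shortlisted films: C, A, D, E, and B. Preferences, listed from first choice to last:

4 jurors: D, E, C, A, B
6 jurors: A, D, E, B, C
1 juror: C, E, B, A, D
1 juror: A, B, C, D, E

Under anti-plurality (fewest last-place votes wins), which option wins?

Last-place votes: C 6, A 0, D 1, E 1, B 4.
A is ranked last by the fewest voters, so A wins.

A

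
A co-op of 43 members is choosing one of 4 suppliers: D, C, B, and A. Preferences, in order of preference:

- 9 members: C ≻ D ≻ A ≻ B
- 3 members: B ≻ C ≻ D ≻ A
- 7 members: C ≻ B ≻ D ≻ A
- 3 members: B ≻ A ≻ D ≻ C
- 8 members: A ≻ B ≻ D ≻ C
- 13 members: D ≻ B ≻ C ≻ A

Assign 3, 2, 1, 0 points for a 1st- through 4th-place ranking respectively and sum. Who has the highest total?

D: 9·2 + 3·1 + 7·1 + 3·1 + 8·1 + 13·3 = 78
C: 9·3 + 3·2 + 7·3 + 3·0 + 8·0 + 13·1 = 67
B: 9·0 + 3·3 + 7·2 + 3·3 + 8·2 + 13·2 = 74
A: 9·1 + 3·0 + 7·0 + 3·2 + 8·3 + 13·0 = 39
D has the highest Borda score (78).

D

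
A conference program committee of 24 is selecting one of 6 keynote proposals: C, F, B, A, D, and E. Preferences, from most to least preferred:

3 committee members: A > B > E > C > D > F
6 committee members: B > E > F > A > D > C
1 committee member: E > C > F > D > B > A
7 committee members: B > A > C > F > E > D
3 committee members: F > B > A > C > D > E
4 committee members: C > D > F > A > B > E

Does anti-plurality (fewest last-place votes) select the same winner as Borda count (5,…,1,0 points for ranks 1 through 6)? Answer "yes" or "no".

Anti-plurality — last-place votes: C 6, F 3, B 0, A 1, D 7, E 7. Winner: B.
Borda — scores: C 57, F 62, B 94, A 72, D 30, E 45. Winner: B.
The two methods agree.

yes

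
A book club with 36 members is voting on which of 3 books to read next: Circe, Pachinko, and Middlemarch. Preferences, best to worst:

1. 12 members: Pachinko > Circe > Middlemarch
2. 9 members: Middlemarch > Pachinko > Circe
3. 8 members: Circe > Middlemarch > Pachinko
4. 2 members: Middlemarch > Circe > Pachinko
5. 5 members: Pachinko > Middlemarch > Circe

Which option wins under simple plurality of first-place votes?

First-place votes: Circe 8, Pachinko 17, Middlemarch 11.
Pachinko has the most first-place votes.

Pachinko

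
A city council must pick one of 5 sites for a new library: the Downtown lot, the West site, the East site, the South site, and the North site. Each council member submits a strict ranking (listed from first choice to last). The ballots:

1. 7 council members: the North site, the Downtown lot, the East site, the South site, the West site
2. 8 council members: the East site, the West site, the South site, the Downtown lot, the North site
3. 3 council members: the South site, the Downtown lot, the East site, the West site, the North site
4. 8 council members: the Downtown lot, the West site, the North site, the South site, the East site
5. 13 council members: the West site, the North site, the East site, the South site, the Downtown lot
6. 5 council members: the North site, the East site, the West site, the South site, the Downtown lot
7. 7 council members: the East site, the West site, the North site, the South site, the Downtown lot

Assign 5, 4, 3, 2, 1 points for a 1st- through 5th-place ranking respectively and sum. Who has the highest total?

the West site

the Downtown lot: 7·4 + 8·2 + 3·4 + 8·5 + 13·1 + 5·1 + 7·1 = 121
the West site: 7·1 + 8·4 + 3·2 + 8·4 + 13·5 + 5·3 + 7·4 = 185
the East site: 7·3 + 8·5 + 3·3 + 8·1 + 13·3 + 5·4 + 7·5 = 172
the South site: 7·2 + 8·3 + 3·5 + 8·2 + 13·2 + 5·2 + 7·2 = 119
the North site: 7·5 + 8·1 + 3·1 + 8·3 + 13·4 + 5·5 + 7·3 = 168
the West site has the highest Borda score (185).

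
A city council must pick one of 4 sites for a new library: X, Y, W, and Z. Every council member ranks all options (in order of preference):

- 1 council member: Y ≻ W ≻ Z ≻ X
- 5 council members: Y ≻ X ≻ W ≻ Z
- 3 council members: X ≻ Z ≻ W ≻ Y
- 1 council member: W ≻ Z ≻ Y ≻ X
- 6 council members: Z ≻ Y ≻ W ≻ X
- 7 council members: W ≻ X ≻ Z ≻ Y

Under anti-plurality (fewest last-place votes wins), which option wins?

Last-place votes: X 8, Y 10, W 0, Z 5.
W is ranked last by the fewest voters, so W wins.

W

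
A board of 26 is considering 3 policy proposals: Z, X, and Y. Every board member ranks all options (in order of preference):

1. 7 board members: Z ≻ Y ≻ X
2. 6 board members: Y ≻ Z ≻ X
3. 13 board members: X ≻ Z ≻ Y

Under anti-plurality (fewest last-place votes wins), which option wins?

Z

Last-place votes: Z 0, X 13, Y 13.
Z is ranked last by the fewest voters, so Z wins.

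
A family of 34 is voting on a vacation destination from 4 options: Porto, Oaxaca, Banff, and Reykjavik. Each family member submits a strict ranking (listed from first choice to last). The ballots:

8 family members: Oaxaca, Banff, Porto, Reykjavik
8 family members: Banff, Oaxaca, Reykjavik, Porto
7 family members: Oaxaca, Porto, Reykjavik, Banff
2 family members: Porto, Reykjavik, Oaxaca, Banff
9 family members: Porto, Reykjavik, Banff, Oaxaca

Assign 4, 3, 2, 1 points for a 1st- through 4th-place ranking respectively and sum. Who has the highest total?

Oaxaca

Porto: 8·2 + 8·1 + 7·3 + 2·4 + 9·4 = 89
Oaxaca: 8·4 + 8·3 + 7·4 + 2·2 + 9·1 = 97
Banff: 8·3 + 8·4 + 7·1 + 2·1 + 9·2 = 83
Reykjavik: 8·1 + 8·2 + 7·2 + 2·3 + 9·3 = 71
Oaxaca has the highest Borda score (97).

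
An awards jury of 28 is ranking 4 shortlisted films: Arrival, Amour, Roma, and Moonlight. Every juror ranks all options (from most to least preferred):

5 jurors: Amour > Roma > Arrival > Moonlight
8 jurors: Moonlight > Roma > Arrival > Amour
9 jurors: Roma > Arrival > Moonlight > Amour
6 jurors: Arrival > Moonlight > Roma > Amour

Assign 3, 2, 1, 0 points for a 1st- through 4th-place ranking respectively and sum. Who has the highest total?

Arrival: 5·1 + 8·1 + 9·2 + 6·3 = 49
Amour: 5·3 + 8·0 + 9·0 + 6·0 = 15
Roma: 5·2 + 8·2 + 9·3 + 6·1 = 59
Moonlight: 5·0 + 8·3 + 9·1 + 6·2 = 45
Roma has the highest Borda score (59).

Roma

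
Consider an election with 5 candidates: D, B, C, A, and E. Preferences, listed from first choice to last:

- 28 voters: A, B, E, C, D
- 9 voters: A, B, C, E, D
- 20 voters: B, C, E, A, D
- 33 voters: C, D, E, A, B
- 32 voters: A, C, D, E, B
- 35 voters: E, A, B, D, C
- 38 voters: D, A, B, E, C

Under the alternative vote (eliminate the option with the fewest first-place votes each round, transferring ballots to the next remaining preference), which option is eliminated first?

Round 1: D 38, B 20, C 33, A 69, E 35. Eliminate B.

B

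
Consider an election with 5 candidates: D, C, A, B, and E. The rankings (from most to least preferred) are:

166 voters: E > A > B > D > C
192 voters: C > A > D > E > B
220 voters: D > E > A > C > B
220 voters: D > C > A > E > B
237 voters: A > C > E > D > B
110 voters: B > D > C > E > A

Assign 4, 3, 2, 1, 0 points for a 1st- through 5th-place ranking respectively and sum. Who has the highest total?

A

D: 166·1 + 192·2 + 220·4 + 220·4 + 237·1 + 110·3 = 2877
C: 166·0 + 192·4 + 220·1 + 220·3 + 237·3 + 110·2 = 2579
A: 166·3 + 192·3 + 220·2 + 220·2 + 237·4 + 110·0 = 2902
B: 166·2 + 192·0 + 220·0 + 220·0 + 237·0 + 110·4 = 772
E: 166·4 + 192·1 + 220·3 + 220·1 + 237·2 + 110·1 = 2320
A has the highest Borda score (2902).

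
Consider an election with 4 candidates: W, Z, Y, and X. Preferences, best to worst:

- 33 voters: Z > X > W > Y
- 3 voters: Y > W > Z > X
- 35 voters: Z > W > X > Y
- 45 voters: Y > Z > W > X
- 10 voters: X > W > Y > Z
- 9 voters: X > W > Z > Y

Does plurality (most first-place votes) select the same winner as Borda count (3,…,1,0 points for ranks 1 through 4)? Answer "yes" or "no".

Plurality — first-place votes: W 0, Z 68, Y 48, X 19. Winner: Z.
Borda — scores: W 192, Z 306, Y 154, X 158. Winner: Z.
The two methods agree.

yes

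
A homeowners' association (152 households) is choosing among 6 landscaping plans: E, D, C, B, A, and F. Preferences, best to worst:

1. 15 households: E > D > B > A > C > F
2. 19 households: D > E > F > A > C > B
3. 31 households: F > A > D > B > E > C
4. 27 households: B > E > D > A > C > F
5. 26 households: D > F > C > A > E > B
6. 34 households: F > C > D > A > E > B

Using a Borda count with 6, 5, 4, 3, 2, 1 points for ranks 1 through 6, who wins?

E: 15·6 + 19·5 + 31·2 + 27·5 + 26·2 + 34·2 = 502
D: 15·5 + 19·6 + 31·4 + 27·4 + 26·6 + 34·4 = 713
C: 15·2 + 19·2 + 31·1 + 27·2 + 26·4 + 34·5 = 427
B: 15·4 + 19·1 + 31·3 + 27·6 + 26·1 + 34·1 = 394
A: 15·3 + 19·3 + 31·5 + 27·3 + 26·3 + 34·3 = 518
F: 15·1 + 19·4 + 31·6 + 27·1 + 26·5 + 34·6 = 638
D has the highest Borda score (713).

D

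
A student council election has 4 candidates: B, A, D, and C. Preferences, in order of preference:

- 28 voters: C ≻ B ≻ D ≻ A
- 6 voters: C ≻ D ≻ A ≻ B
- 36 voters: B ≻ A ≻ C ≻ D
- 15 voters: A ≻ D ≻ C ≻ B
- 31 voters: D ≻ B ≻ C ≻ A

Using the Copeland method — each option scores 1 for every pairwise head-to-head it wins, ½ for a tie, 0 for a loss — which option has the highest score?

B

B: beats A, D, and C → score 3.
A: loses to B, D, and C → score 0.
D: beats A; loses to B and C → score 1.
C: beats A and D; loses to B → score 2.
B has the best pairwise record.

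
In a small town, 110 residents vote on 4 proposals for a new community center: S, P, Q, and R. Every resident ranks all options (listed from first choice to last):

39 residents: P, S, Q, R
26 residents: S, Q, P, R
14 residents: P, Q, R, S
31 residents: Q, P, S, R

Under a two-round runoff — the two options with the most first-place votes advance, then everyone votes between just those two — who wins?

Q

Round 1 first-place votes: S 26, P 53, Q 31, R 0.
P and Q advance.
Runoff: P is preferred to Q by 53 voters; Q by 57.
Q wins the runoff.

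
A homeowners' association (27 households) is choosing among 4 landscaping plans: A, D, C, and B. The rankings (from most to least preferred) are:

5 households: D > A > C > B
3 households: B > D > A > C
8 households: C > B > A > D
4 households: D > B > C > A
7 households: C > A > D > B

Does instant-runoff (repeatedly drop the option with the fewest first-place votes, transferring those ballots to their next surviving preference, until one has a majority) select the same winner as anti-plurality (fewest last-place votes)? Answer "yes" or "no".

yes

Instant-runoff — R1 A 0, D 9, C 15, B 3 (C winner). Winner: C.
Anti-plurality — last-place votes: A 4, D 8, C 3, B 12. Winner: C.
The two methods agree.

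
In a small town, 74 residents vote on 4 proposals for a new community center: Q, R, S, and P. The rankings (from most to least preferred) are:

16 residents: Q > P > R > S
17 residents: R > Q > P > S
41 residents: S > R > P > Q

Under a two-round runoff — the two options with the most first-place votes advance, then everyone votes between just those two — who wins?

Round 1 first-place votes: Q 16, R 17, S 41, P 0.
S and R advance.
Runoff: S is preferred to R by 41 voters; R by 33.
S wins the runoff.

S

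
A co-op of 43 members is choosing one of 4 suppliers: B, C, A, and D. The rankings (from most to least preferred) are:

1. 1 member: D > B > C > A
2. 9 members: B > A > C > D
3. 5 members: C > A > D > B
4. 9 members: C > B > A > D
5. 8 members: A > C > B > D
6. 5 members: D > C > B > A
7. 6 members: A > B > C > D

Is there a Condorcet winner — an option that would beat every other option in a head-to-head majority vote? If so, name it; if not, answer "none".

none

Checking pairwise contests:
C beats B 27–16.
A beats C 23–20.
B beats A 24–19.
B beats D 32–11.
Every option loses at least one head-to-head, so there is no Condorcet winner.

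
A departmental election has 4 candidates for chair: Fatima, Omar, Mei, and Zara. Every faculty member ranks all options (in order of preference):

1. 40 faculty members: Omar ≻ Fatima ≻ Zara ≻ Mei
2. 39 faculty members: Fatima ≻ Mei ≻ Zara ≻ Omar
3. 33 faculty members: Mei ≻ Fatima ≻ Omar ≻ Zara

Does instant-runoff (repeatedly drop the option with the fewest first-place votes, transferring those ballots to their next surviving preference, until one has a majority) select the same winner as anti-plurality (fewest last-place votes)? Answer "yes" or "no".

yes

Instant-runoff — R1 Fatima 39, Omar 40, Mei 33, Zara 0 (Zara out); R2 Fatima 39, Omar 40, Mei 33 (Mei out); R3 Fatima 72, Omar 40 (Fatima winner). Winner: Fatima.
Anti-plurality — last-place votes: Fatima 0, Omar 39, Mei 40, Zara 33. Winner: Fatima.
The two methods agree.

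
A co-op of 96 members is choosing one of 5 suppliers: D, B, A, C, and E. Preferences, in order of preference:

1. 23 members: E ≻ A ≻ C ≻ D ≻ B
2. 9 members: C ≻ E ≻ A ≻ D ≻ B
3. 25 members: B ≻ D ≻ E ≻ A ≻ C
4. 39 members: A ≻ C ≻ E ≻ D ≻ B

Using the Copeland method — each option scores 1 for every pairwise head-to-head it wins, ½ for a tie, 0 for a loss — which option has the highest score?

E

D: beats B; loses to A, C, and E → score 1.
B: loses to D, A, C, and E → score 0.
A: beats D, B, and C; loses to E → score 3.
C: beats D and B; ties E; loses to A → score 2.5.
E: beats D, B, and A; ties C → score 3.5.
E has the best pairwise record.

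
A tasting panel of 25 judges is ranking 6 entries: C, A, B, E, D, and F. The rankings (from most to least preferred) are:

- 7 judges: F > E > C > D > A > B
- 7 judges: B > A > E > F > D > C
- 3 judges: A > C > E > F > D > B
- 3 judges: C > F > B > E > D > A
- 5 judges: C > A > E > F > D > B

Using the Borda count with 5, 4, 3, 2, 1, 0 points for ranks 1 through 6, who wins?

E

C: 7·3 + 7·0 + 3·4 + 3·5 + 5·5 = 73
A: 7·1 + 7·4 + 3·5 + 3·0 + 5·4 = 70
B: 7·0 + 7·5 + 3·0 + 3·3 + 5·0 = 44
E: 7·4 + 7·3 + 3·3 + 3·2 + 5·3 = 79
D: 7·2 + 7·1 + 3·1 + 3·1 + 5·1 = 32
F: 7·5 + 7·2 + 3·2 + 3·4 + 5·2 = 77
E has the highest Borda score (79).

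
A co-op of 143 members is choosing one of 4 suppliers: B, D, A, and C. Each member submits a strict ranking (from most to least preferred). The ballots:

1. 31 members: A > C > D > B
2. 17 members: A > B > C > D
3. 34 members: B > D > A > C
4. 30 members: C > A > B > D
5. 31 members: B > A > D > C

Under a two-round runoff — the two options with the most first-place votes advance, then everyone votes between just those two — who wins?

Round 1 first-place votes: B 65, D 0, A 48, C 30.
B and A advance.
Runoff: B is preferred to A by 65 voters; A by 78.
A wins the runoff.

A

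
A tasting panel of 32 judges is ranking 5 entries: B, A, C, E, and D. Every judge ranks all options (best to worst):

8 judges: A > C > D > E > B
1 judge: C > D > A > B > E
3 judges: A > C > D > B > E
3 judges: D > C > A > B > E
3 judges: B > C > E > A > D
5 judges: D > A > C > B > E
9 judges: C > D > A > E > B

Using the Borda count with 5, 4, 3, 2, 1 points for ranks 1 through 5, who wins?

C

B: 8·1 + 1·2 + 3·2 + 3·2 + 3·5 + 5·2 + 9·1 = 56
A: 8·5 + 1·3 + 3·5 + 3·3 + 3·2 + 5·4 + 9·3 = 120
C: 8·4 + 1·5 + 3·4 + 3·4 + 3·4 + 5·3 + 9·5 = 133
E: 8·2 + 1·1 + 3·1 + 3·1 + 3·3 + 5·1 + 9·2 = 55
D: 8·3 + 1·4 + 3·3 + 3·5 + 3·1 + 5·5 + 9·4 = 116
C has the highest Borda score (133).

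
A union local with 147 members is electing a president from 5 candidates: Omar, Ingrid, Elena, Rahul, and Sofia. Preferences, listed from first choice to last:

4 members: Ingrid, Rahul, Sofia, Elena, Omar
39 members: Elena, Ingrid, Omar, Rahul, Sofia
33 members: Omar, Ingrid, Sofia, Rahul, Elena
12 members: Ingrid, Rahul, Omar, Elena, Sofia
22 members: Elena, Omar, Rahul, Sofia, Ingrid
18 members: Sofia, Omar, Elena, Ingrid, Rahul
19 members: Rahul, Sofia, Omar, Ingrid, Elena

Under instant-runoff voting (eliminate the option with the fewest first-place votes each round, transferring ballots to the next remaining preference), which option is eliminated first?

Ingrid

Round 1: Omar 33, Ingrid 16, Elena 61, Rahul 19, Sofia 18. Eliminate Ingrid.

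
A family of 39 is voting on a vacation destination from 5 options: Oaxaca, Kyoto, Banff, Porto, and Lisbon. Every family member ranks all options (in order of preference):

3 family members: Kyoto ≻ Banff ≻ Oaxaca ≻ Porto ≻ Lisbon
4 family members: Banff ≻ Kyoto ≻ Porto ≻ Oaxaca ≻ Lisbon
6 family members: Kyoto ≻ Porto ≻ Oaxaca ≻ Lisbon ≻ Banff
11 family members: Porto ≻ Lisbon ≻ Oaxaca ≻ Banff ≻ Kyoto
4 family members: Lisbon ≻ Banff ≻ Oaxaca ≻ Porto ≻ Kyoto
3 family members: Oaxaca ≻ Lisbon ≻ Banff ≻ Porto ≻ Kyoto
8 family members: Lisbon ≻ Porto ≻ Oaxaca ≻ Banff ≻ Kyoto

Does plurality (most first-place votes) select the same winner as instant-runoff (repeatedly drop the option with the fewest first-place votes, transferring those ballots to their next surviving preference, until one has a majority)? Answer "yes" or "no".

yes

Plurality — first-place votes: Oaxaca 3, Kyoto 9, Banff 4, Porto 11, Lisbon 12. Winner: Lisbon.
Instant-runoff — R1 Oaxaca 3, Kyoto 9, Banff 4, Porto 11, Lisbon 12 (Oaxaca out); R2 Kyoto 9, Banff 4, Porto 11, Lisbon 15 (Banff out); R3 Kyoto 13, Porto 11, Lisbon 15 (Porto out); R4 Kyoto 13, Lisbon 26 (Lisbon winner). Winner: Lisbon.
The two methods agree.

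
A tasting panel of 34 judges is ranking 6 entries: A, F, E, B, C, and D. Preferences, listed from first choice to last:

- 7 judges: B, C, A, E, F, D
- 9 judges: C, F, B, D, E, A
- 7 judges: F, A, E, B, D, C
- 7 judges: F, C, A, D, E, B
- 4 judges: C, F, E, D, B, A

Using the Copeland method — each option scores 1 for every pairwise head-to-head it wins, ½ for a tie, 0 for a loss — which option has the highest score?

A: beats E and D; loses to F, B, and C → score 2.
F: beats A, E, B, and D; loses to C → score 4.
E: beats B and D; loses to A, F, and C → score 2.
B: beats A and D; loses to F, E, and C → score 2.
C: beats A, F, E, B, and D → score 5.
D: loses to A, F, E, B, and C → score 0.
C has the best pairwise record.

C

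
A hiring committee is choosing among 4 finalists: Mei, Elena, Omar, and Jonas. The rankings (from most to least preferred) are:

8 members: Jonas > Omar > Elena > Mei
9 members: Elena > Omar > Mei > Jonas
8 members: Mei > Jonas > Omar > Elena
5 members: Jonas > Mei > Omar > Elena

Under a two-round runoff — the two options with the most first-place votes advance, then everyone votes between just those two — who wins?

Round 1 first-place votes: Mei 8, Elena 9, Omar 0, Jonas 13.
Jonas and Elena advance.
Runoff: Jonas is preferred to Elena by 21 voters; Elena by 9.
Jonas wins the runoff.

Jonas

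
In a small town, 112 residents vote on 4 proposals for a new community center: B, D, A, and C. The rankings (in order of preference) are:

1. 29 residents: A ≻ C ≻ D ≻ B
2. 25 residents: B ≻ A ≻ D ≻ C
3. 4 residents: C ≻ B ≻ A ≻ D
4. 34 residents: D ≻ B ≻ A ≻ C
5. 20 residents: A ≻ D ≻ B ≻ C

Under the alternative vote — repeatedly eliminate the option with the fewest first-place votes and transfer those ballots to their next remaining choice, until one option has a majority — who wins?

A

Round 1: B 25, D 34, A 49, C 4. Eliminate C.
Round 2: B 29, D 34, A 49. Eliminate B.
Round 3: D 34, A 78. A has a majority.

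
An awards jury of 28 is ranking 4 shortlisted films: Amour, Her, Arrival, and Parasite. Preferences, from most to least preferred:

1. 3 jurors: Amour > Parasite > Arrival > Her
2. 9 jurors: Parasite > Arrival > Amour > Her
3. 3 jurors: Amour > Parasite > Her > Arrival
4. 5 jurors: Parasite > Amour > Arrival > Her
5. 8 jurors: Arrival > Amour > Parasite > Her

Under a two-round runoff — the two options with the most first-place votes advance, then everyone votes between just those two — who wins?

Round 1 first-place votes: Amour 6, Her 0, Arrival 8, Parasite 14.
Parasite and Arrival advance.
Runoff: Parasite is preferred to Arrival by 20 voters; Arrival by 8.
Parasite wins the runoff.

Parasite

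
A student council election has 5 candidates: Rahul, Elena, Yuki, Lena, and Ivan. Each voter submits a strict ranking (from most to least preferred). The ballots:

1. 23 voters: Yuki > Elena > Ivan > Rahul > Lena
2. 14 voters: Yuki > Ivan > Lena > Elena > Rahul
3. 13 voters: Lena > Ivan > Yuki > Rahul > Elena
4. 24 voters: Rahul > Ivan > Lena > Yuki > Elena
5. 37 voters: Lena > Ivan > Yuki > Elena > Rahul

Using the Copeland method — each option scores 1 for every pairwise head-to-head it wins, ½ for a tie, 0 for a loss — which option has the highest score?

Rahul: loses to Elena, Yuki, Lena, and Ivan → score 0.
Elena: beats Rahul; loses to Yuki, Lena, and Ivan → score 1.
Yuki: beats Rahul and Elena; loses to Lena and Ivan → score 2.
Lena: beats Rahul, Elena, and Yuki; loses to Ivan → score 3.
Ivan: beats Rahul, Elena, Yuki, and Lena → score 4.
Ivan has the best pairwise record.

Ivan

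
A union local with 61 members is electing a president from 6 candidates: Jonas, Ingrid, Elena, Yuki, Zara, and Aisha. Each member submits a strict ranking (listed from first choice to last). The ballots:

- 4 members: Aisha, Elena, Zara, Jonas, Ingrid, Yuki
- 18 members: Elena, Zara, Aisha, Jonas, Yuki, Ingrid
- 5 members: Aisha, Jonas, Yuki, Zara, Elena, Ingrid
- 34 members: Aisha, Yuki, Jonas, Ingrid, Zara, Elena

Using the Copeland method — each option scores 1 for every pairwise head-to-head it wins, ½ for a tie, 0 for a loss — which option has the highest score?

Jonas: beats Ingrid, Elena, and Zara; loses to Yuki and Aisha → score 3.
Ingrid: beats Elena and Zara; loses to Jonas, Yuki, and Aisha → score 2.
Elena: loses to Jonas, Ingrid, Yuki, Zara, and Aisha → score 0.
Yuki: beats Jonas, Ingrid, Elena, and Zara; loses to Aisha → score 4.
Zara: beats Elena; loses to Jonas, Ingrid, Yuki, and Aisha → score 1.
Aisha: beats Jonas, Ingrid, Elena, Yuki, and Zara → score 5.
Aisha has the best pairwise record.

Aisha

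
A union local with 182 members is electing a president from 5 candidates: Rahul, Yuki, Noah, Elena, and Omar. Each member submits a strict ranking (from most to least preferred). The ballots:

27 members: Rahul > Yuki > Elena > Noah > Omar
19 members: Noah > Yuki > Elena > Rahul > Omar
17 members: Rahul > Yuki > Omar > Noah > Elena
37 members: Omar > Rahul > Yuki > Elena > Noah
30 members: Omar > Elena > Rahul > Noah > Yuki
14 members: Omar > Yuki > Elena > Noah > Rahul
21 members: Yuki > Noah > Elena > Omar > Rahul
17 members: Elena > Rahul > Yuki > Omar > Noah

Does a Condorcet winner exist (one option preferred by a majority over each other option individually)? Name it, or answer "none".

none

Checking pairwise contests:
Elena beats Rahul 101–81.
Rahul beats Yuki 128–54.
Rahul beats Noah 128–54.
Yuki beats Elena 135–47.
Yuki beats Omar 101–81.
Every option loses at least one head-to-head, so there is no Condorcet winner.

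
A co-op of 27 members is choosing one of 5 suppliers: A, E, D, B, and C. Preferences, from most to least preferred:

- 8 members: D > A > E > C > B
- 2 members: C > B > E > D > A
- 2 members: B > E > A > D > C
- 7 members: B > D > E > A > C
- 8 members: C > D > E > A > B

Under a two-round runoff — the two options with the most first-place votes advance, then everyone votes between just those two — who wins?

Round 1 first-place votes: A 0, E 0, D 8, B 9, C 10.
C and B advance.
Runoff: C is preferred to B by 18 voters; B by 9.
C wins the runoff.

C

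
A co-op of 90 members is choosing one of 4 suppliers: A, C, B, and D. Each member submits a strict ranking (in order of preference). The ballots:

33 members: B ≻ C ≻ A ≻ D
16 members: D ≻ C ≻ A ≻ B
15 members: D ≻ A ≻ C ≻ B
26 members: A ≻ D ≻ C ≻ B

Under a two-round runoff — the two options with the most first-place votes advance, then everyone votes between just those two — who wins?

Round 1 first-place votes: A 26, C 0, B 33, D 31.
B and D advance.
Runoff: B is preferred to D by 33 voters; D by 57.
D wins the runoff.

D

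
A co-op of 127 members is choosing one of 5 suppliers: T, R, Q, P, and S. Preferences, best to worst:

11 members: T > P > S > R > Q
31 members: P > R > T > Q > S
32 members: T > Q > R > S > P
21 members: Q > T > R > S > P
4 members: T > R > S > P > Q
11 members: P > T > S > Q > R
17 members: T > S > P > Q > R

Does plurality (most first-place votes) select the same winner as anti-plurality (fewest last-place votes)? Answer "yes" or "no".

yes

Plurality — first-place votes: T 64, R 0, Q 21, P 42, S 0. Winner: T.
Anti-plurality — last-place votes: T 0, R 28, Q 15, P 53, S 31. Winner: T.
The two methods agree.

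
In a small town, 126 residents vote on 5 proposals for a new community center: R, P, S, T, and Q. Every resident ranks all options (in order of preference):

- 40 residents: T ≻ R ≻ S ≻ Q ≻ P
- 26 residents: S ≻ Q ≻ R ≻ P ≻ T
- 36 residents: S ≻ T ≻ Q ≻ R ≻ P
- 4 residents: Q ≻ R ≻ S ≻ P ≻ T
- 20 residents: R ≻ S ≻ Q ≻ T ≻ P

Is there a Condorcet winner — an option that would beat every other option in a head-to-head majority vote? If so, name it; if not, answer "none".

Checking pairwise contests:
T beats R 76–50.
R beats P 126–0.
R beats S 64–62.
S beats T 86–40.
S beats Q 122–4.
Every option loses at least one head-to-head, so there is no Condorcet winner.

none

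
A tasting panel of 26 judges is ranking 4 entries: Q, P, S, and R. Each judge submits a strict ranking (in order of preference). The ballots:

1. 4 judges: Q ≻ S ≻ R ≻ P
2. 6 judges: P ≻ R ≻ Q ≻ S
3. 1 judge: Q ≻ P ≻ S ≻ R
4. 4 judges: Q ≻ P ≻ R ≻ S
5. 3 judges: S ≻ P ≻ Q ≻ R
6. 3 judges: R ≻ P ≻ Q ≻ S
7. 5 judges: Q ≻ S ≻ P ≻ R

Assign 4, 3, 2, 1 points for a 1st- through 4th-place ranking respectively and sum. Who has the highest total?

Q: 4·4 + 6·2 + 1·4 + 4·4 + 3·2 + 3·2 + 5·4 = 80
P: 4·1 + 6·4 + 1·3 + 4·3 + 3·3 + 3·3 + 5·2 = 71
S: 4·3 + 6·1 + 1·2 + 4·1 + 3·4 + 3·1 + 5·3 = 54
R: 4·2 + 6·3 + 1·1 + 4·2 + 3·1 + 3·4 + 5·1 = 55
Q has the highest Borda score (80).

Q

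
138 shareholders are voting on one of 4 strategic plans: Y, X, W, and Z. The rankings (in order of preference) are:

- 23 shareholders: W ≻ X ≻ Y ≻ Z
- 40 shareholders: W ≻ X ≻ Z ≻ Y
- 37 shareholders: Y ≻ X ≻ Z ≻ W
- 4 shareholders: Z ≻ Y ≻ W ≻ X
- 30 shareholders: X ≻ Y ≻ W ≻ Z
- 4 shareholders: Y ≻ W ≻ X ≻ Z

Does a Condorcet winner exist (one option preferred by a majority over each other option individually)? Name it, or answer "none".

none

Checking pairwise contests:
X beats Y 93–45.
W beats X 71–67.
Y beats W 75–63.
Y beats Z 94–44.
Every option loses at least one head-to-head, so there is no Condorcet winner.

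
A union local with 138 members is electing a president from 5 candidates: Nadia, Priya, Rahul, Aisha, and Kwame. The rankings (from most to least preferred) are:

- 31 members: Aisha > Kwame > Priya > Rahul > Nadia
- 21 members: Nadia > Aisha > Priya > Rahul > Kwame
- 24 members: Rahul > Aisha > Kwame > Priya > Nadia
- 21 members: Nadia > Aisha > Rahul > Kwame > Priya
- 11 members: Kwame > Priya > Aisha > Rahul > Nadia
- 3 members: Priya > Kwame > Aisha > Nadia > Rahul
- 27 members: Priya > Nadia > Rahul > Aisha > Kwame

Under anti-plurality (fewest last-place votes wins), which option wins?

Last-place votes: Nadia 66, Priya 21, Rahul 3, Aisha 0, Kwame 48.
Aisha is ranked last by the fewest voters, so Aisha wins.

Aisha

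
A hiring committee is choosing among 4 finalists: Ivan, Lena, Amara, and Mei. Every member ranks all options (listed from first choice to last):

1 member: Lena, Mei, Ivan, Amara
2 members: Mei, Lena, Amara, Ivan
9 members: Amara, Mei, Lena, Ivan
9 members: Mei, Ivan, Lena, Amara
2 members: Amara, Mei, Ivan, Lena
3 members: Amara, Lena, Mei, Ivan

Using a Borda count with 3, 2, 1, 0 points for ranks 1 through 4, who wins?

Ivan: 1·1 + 2·0 + 9·0 + 9·2 + 2·1 + 3·0 = 21
Lena: 1·3 + 2·2 + 9·1 + 9·1 + 2·0 + 3·2 = 31
Amara: 1·0 + 2·1 + 9·3 + 9·0 + 2·3 + 3·3 = 44
Mei: 1·2 + 2·3 + 9·2 + 9·3 + 2·2 + 3·1 = 60
Mei has the highest Borda score (60).

Mei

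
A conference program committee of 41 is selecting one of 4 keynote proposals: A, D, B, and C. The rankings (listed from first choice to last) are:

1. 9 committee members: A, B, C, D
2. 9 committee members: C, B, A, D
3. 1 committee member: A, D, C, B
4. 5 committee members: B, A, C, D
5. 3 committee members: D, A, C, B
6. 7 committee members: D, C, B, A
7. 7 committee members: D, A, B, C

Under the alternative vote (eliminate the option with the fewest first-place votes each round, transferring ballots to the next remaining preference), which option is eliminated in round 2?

C

Round 1: A 10, D 17, B 5, C 9. Eliminate B.
Round 2: A 15, D 17, C 9. Eliminate C.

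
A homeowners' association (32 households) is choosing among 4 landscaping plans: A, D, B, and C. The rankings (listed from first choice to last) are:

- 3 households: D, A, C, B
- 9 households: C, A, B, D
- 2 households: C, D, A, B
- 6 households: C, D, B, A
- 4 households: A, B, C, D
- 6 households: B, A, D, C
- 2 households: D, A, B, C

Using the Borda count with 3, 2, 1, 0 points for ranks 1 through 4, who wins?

A: 3·2 + 9·2 + 2·1 + 6·0 + 4·3 + 6·2 + 2·2 = 54
D: 3·3 + 9·0 + 2·2 + 6·2 + 4·0 + 6·1 + 2·3 = 37
B: 3·0 + 9·1 + 2·0 + 6·1 + 4·2 + 6·3 + 2·1 = 43
C: 3·1 + 9·3 + 2·3 + 6·3 + 4·1 + 6·0 + 2·0 = 58
C has the highest Borda score (58).

C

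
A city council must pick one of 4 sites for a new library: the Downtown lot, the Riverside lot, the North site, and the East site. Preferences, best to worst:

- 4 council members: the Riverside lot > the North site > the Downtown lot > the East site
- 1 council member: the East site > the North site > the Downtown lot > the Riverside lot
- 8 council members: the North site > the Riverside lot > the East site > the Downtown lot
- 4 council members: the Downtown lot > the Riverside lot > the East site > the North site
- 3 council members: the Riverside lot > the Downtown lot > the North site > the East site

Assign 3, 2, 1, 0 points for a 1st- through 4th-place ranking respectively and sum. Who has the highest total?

the Riverside lot

the Downtown lot: 4·1 + 1·1 + 8·0 + 4·3 + 3·2 = 23
the Riverside lot: 4·3 + 1·0 + 8·2 + 4·2 + 3·3 = 45
the North site: 4·2 + 1·2 + 8·3 + 4·0 + 3·1 = 37
the East site: 4·0 + 1·3 + 8·1 + 4·1 + 3·0 = 15
the Riverside lot has the highest Borda score (45).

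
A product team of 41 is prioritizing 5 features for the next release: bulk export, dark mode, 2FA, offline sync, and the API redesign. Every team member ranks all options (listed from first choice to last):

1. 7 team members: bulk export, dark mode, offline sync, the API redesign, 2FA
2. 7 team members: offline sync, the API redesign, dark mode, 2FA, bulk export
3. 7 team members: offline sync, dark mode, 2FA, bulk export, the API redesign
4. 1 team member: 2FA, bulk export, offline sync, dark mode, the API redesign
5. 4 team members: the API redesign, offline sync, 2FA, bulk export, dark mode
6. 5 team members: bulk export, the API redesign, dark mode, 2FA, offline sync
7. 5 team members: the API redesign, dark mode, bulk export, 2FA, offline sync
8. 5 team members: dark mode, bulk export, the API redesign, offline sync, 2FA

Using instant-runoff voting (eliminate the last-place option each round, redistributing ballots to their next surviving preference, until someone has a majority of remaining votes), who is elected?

Round 1: bulk export 12, dark mode 5, 2FA 1, offline sync 14, the API redesign 9. Eliminate 2FA.
Round 2: bulk export 13, dark mode 5, offline sync 14, the API redesign 9. Eliminate dark mode.
Round 3: bulk export 18, offline sync 14, the API redesign 9. Eliminate the API redesign.
Round 4: bulk export 23, offline sync 18. Bulk export has a majority.

bulk export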